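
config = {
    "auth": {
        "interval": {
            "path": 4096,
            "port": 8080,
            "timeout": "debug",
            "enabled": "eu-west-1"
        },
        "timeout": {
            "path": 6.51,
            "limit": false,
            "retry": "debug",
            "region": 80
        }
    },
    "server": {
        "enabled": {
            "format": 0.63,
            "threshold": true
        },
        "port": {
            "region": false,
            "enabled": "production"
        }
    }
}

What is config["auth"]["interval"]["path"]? 4096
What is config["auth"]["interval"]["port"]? 8080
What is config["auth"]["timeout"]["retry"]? "debug"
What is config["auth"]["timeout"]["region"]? 80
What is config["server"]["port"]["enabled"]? "production"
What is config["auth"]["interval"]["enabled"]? "eu-west-1"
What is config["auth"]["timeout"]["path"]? 6.51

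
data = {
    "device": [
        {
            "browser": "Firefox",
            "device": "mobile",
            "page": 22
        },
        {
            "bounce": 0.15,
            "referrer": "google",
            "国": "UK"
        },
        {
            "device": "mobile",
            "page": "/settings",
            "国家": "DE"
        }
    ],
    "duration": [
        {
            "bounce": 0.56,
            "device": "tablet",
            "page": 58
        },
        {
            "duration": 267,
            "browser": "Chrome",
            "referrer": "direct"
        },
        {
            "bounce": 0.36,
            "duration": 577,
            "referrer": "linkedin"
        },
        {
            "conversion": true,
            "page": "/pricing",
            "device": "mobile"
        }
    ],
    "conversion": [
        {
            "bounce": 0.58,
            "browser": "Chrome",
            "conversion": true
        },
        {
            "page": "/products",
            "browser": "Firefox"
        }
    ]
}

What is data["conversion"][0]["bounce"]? 0.58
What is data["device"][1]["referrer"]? "google"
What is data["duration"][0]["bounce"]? 0.56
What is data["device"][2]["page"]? "/settings"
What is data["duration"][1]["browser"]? "Chrome"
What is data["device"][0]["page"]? 22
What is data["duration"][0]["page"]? 58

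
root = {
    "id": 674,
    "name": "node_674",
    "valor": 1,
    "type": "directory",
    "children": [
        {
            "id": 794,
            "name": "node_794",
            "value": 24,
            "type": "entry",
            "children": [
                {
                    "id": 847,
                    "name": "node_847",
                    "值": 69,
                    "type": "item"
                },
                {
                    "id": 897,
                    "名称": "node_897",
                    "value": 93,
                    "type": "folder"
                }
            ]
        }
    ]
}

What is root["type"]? "directory"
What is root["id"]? 674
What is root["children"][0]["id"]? 794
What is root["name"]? "node_674"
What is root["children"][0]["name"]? "node_794"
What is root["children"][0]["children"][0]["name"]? "node_847"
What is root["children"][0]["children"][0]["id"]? 847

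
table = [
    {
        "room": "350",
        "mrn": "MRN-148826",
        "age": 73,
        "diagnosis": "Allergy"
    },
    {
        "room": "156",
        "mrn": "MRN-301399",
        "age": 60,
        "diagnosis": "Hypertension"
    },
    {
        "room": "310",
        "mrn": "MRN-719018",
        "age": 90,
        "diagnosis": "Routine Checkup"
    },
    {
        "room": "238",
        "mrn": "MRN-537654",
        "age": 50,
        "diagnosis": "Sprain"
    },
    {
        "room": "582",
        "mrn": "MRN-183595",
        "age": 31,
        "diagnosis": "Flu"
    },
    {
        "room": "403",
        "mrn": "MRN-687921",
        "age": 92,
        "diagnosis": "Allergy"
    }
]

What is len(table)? 6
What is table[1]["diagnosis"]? "Hypertension"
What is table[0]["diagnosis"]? "Allergy"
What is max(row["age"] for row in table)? 92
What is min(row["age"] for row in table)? 31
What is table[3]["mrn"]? "MRN-537654"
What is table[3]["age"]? 50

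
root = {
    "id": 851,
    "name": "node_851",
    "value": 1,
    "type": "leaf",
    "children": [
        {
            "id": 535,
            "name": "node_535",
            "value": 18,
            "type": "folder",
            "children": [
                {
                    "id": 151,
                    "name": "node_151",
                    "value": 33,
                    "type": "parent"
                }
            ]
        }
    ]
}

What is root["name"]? "node_851"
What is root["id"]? 851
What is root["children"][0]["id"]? 535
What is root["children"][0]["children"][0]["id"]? 151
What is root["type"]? "leaf"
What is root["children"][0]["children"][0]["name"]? "node_151"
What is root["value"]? 1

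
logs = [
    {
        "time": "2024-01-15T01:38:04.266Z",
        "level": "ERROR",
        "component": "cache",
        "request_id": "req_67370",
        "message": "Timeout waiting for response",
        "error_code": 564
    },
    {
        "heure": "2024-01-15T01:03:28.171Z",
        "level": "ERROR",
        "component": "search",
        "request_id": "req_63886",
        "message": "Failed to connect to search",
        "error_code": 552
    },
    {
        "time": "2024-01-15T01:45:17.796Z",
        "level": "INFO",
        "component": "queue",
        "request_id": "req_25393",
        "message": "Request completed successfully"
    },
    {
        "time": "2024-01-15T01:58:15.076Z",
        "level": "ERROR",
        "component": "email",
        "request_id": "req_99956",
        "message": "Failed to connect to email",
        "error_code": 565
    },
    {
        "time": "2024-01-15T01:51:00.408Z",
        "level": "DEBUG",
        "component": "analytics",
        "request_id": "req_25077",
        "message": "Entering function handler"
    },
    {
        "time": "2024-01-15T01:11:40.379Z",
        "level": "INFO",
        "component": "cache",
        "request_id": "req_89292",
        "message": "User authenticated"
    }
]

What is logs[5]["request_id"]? "req_89292"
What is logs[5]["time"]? "2024-01-15T01:11:40.379Z"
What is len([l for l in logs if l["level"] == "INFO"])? 2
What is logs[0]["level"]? "ERROR"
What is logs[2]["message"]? "Request completed successfully"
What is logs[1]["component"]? "search"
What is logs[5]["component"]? "cache"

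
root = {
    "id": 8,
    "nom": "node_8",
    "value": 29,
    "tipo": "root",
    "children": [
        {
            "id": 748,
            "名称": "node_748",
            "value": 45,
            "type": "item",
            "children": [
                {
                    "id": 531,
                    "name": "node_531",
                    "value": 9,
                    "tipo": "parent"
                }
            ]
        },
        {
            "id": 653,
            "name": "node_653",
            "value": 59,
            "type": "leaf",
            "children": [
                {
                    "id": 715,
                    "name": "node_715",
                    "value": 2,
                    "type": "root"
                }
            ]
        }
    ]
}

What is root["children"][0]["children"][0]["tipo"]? "parent"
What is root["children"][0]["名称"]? "node_748"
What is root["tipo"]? "root"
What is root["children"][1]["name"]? "node_653"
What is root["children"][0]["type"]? "item"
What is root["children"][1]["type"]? "leaf"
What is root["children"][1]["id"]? 653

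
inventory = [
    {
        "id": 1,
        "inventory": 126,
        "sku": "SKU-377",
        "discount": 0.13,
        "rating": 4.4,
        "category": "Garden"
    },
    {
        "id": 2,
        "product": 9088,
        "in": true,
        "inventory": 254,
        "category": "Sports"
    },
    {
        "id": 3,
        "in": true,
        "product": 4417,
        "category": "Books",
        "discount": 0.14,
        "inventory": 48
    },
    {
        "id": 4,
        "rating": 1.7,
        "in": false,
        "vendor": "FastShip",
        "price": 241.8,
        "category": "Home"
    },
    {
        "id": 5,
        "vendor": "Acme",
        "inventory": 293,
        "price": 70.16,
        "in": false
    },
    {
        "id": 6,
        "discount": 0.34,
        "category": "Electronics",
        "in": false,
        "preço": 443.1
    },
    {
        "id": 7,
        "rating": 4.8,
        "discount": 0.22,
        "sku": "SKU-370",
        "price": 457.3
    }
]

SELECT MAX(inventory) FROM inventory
293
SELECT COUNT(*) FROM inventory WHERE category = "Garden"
1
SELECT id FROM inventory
[1, 2, 3, 4, 5, 6, 7]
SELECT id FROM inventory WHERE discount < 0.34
[1, 3, 7]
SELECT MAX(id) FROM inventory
7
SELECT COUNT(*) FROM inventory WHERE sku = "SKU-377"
1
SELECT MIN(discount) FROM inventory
0.13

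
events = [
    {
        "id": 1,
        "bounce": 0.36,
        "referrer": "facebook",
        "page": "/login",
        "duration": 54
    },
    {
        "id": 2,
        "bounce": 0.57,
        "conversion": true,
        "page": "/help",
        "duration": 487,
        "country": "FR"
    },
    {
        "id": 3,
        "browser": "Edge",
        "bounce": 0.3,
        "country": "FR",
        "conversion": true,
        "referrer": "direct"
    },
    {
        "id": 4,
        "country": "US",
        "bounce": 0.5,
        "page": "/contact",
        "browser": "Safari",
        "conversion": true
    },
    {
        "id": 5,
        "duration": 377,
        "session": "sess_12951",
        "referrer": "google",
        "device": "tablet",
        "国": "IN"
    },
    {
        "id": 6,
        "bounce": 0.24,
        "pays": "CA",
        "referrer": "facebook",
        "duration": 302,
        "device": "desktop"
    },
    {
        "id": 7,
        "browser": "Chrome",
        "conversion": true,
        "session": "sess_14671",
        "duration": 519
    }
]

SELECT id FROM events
[1, 2, 3, 4, 5, 6, 7]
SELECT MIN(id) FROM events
1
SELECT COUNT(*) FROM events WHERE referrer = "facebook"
2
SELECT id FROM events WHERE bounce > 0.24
[1, 2, 3, 4]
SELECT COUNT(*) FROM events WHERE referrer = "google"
1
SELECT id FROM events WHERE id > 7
[]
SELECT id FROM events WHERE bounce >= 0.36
[1, 2, 4]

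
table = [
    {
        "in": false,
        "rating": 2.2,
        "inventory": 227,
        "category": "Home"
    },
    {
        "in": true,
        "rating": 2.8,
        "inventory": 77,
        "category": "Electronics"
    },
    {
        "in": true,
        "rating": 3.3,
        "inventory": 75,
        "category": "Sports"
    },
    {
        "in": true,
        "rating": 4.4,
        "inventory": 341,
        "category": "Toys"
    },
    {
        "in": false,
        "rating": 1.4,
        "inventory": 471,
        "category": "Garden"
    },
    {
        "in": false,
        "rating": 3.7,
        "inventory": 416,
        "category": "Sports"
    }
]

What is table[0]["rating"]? 2.2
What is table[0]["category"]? "Home"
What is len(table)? 6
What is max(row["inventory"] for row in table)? 471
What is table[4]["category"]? "Garden"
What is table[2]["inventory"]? 75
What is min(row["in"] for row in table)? False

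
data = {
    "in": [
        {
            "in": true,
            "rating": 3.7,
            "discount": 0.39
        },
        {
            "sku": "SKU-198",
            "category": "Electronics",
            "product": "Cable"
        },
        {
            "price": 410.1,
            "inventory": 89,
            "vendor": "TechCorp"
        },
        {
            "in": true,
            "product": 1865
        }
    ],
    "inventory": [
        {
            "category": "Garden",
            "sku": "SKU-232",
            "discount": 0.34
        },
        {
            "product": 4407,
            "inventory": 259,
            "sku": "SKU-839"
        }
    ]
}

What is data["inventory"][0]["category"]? "Garden"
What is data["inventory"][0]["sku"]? "SKU-232"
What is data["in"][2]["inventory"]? 89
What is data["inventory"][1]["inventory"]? 259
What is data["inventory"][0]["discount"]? 0.34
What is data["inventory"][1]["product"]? 4407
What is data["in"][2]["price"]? 410.1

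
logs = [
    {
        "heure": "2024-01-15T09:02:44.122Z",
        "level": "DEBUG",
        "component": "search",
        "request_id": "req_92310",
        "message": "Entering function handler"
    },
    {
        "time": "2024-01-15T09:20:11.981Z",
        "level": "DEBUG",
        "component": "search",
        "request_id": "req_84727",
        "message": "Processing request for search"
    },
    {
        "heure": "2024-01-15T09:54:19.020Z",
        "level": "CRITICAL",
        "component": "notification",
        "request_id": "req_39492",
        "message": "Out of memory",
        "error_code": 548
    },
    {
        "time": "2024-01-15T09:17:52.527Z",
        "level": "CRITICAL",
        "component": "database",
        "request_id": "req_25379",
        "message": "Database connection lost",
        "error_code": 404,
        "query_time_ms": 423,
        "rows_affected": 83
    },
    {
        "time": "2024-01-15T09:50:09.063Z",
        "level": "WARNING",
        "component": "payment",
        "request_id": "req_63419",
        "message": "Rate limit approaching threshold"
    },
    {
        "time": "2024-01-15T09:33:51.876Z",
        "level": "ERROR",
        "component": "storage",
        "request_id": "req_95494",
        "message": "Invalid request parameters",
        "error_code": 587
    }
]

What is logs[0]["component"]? "search"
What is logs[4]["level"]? "WARNING"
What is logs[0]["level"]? "DEBUG"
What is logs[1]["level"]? "DEBUG"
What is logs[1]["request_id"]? "req_84727"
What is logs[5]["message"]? "Invalid request parameters"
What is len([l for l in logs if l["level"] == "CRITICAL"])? 2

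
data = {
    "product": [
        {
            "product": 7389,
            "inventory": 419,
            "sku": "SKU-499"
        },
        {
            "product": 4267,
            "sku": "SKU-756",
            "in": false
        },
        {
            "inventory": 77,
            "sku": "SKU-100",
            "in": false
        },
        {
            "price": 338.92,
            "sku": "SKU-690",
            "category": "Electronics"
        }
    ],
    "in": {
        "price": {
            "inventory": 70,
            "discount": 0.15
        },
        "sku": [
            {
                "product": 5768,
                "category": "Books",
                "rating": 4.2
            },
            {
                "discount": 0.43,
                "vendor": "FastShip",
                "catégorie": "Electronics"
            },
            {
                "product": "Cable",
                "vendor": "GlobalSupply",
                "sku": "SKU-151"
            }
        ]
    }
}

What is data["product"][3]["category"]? "Electronics"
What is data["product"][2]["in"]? False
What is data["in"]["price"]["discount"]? 0.15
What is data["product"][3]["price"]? 338.92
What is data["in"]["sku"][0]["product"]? 5768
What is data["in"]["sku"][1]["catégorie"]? "Electronics"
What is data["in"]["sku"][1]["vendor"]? "FastShip"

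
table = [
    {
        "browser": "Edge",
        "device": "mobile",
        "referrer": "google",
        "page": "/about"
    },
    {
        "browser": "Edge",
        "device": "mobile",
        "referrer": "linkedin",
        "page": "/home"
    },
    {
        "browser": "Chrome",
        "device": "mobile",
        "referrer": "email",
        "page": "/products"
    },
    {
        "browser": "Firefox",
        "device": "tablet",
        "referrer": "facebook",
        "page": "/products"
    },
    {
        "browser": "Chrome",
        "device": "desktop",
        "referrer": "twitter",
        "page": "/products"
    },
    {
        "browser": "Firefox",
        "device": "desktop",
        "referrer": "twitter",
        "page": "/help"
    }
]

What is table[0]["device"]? "mobile"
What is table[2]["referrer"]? "email"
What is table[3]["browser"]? "Firefox"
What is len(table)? 6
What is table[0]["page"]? "/about"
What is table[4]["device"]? "desktop"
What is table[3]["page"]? "/products"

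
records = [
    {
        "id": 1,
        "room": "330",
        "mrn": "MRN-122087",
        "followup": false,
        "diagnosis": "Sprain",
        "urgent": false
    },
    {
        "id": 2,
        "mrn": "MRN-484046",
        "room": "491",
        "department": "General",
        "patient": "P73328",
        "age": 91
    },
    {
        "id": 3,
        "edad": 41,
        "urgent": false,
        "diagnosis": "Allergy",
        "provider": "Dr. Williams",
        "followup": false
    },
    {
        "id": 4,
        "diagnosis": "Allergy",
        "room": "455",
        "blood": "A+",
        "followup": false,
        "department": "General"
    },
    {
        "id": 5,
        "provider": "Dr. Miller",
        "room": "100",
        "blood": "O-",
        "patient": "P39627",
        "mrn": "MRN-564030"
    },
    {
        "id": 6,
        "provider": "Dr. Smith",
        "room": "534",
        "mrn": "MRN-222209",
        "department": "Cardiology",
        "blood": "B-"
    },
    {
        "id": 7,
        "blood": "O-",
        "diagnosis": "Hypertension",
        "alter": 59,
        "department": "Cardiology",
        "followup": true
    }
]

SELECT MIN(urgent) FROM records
False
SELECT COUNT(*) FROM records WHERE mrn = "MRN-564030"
1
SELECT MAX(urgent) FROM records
False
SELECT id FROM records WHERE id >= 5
[5, 6, 7]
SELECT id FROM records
[1, 2, 3, 4, 5, 6, 7]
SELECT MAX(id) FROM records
7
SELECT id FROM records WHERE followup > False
[7]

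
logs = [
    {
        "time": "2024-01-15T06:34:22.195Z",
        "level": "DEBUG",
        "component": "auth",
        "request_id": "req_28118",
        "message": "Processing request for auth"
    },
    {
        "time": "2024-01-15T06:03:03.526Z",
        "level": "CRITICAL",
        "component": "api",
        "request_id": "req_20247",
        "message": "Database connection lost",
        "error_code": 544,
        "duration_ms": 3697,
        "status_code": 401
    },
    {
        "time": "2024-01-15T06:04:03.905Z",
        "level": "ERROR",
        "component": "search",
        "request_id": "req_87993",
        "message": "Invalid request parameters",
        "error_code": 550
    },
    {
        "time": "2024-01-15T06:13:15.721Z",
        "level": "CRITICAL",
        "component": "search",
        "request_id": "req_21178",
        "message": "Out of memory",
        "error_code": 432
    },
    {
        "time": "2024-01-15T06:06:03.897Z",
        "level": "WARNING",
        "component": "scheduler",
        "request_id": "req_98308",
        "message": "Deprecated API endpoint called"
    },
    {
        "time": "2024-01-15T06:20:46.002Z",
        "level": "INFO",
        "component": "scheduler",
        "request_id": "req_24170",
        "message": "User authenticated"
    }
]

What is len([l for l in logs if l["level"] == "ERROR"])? 1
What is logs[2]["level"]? "ERROR"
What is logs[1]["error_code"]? 544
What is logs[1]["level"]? "CRITICAL"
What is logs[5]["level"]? "INFO"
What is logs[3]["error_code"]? 432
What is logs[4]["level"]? "WARNING"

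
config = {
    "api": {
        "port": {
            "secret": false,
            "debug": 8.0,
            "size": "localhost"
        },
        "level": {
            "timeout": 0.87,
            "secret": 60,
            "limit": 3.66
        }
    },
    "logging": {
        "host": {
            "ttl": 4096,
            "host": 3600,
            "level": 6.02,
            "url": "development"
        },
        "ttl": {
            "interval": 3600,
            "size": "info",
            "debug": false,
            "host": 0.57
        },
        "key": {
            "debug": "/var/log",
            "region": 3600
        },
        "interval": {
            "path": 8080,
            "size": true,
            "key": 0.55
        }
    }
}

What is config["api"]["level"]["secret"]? 60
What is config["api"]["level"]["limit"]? 3.66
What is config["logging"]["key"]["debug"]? "/var/log"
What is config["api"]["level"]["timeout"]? 0.87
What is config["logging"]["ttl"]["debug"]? False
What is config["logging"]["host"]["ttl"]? 4096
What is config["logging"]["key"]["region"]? 3600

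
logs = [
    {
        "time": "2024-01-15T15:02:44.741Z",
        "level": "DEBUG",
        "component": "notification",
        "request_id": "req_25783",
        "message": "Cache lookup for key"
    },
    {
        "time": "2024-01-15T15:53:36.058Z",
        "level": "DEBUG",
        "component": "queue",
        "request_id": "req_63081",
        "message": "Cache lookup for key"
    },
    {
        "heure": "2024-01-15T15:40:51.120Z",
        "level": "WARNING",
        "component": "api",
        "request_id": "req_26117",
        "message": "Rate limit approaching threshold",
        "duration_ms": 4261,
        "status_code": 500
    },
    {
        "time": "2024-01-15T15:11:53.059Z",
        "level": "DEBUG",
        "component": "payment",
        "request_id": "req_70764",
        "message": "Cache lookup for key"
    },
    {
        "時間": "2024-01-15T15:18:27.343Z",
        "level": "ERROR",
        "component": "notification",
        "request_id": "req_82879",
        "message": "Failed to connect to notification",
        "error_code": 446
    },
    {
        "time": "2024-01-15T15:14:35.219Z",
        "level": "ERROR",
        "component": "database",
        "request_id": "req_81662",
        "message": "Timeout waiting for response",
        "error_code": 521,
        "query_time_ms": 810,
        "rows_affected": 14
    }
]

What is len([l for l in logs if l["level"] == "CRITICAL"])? 0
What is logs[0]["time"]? "2024-01-15T15:02:44.741Z"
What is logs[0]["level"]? "DEBUG"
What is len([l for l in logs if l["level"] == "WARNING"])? 1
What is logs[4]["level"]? "ERROR"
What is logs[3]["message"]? "Cache lookup for key"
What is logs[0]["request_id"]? "req_25783"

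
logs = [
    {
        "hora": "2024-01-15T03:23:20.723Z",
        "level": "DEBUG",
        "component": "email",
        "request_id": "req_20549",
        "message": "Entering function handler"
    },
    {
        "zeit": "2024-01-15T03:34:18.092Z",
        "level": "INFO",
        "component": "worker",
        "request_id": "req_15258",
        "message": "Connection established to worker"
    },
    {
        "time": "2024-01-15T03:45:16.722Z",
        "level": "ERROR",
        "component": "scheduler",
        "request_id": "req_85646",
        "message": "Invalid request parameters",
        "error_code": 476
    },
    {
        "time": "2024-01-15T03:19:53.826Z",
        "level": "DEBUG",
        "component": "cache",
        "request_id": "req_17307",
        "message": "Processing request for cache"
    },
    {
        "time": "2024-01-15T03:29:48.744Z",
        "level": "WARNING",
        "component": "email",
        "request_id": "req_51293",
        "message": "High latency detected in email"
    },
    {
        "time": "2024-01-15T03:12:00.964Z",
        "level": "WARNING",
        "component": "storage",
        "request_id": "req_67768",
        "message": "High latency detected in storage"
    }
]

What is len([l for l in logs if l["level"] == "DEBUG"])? 2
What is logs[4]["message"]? "High latency detected in email"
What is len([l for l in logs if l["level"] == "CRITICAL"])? 0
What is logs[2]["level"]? "ERROR"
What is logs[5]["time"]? "2024-01-15T03:12:00.964Z"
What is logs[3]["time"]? "2024-01-15T03:19:53.826Z"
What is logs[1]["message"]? "Connection established to worker"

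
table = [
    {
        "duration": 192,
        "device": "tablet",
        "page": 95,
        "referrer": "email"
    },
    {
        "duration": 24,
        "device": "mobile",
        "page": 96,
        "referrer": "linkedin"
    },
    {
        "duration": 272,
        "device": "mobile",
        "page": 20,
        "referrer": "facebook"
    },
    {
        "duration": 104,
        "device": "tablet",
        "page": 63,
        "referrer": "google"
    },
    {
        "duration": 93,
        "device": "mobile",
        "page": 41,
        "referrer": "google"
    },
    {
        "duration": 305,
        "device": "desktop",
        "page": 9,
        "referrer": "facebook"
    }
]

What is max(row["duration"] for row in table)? 305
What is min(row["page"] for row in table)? 9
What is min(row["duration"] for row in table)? 24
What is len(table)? 6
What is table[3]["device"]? "tablet"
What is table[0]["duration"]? 192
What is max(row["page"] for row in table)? 96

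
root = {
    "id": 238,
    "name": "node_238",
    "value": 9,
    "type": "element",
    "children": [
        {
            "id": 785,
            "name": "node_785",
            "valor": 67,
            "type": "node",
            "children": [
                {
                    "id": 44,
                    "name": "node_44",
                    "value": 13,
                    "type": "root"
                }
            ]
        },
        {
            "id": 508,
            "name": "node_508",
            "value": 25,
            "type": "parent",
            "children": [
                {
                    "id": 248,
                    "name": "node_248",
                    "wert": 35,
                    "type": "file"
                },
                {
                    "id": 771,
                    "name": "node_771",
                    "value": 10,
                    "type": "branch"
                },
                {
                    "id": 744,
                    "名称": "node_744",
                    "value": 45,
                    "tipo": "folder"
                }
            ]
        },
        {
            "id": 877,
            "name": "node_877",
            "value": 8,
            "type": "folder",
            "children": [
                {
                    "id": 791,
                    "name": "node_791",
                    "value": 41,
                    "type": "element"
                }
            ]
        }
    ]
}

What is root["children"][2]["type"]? "folder"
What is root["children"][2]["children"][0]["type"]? "element"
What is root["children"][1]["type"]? "parent"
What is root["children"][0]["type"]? "node"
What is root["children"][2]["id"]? 877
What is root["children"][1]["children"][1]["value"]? 10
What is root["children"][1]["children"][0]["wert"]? 35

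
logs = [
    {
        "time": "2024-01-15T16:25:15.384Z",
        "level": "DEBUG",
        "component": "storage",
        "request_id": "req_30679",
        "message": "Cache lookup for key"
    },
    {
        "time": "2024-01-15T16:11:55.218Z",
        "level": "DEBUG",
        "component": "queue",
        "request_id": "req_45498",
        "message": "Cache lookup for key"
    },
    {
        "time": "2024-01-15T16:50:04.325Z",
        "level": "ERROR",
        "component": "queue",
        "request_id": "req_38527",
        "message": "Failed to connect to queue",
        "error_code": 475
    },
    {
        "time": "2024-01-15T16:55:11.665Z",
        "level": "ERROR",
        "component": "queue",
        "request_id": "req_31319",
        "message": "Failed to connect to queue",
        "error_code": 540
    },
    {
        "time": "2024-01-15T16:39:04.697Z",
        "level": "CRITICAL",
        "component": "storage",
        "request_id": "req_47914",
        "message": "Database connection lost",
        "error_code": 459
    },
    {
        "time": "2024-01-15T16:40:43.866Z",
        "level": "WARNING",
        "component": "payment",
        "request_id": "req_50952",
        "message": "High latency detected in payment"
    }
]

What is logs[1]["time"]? "2024-01-15T16:11:55.218Z"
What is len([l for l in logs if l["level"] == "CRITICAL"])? 1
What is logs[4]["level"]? "CRITICAL"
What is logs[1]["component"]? "queue"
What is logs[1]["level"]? "DEBUG"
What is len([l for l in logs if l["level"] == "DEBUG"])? 2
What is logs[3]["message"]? "Failed to connect to queue"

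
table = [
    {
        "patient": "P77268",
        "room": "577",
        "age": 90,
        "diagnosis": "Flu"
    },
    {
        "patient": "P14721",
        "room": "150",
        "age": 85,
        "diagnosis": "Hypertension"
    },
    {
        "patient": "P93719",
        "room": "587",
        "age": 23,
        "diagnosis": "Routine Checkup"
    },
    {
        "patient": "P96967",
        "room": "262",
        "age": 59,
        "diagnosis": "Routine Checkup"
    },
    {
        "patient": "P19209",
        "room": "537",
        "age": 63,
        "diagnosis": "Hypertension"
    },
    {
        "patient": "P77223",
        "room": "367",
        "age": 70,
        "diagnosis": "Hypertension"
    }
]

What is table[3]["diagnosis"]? "Routine Checkup"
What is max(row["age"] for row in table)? 90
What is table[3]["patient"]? "P96967"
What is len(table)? 6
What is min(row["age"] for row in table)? 23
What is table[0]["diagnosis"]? "Flu"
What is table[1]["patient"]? "P14721"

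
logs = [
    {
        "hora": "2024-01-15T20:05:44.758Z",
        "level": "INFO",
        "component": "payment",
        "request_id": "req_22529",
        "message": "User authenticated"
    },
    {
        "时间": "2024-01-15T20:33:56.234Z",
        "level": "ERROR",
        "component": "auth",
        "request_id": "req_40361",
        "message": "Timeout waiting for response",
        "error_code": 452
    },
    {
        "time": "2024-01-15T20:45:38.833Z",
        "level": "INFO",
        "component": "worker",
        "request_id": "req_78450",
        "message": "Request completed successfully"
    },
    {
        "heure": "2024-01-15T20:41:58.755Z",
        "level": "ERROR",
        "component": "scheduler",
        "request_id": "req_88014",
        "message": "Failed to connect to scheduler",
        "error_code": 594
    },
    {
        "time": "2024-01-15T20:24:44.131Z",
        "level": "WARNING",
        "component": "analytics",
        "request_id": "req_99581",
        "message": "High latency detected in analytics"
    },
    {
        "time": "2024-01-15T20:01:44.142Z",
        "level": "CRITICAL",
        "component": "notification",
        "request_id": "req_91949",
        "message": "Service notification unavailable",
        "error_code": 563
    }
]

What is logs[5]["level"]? "CRITICAL"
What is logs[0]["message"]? "User authenticated"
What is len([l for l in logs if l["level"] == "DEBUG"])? 0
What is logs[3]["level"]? "ERROR"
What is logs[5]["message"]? "Service notification unavailable"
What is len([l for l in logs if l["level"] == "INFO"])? 2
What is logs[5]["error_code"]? 563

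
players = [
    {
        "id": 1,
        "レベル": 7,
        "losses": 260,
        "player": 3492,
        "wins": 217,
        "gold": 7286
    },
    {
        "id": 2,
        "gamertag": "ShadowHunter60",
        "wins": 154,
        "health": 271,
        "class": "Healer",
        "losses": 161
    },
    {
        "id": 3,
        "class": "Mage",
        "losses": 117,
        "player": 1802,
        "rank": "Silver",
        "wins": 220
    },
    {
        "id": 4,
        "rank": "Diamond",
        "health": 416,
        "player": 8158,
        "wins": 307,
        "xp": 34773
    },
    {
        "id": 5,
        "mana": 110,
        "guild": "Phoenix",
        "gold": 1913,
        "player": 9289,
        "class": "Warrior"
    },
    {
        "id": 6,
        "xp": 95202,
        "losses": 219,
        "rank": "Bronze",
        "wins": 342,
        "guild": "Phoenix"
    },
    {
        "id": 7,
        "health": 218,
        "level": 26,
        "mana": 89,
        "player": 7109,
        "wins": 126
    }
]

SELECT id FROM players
[1, 2, 3, 4, 5, 6, 7]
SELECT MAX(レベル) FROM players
7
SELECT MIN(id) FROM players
1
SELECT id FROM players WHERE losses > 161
[1, 6]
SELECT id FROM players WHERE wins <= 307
[1, 2, 3, 4, 7]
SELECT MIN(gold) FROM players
1913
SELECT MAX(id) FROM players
7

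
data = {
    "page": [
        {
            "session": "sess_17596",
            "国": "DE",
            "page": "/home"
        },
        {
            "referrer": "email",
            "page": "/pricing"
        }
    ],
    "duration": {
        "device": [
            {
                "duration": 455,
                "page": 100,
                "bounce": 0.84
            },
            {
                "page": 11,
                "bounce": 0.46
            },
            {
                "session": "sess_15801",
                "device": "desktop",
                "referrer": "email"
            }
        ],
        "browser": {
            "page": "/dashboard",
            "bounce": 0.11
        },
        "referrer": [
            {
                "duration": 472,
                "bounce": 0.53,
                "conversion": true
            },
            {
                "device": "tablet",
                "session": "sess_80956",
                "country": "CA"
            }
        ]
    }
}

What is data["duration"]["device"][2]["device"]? "desktop"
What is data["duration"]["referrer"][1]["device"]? "tablet"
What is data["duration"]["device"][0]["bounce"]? 0.84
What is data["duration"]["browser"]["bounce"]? 0.11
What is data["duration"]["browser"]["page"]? "/dashboard"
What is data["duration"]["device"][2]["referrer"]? "email"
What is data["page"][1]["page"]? "/pricing"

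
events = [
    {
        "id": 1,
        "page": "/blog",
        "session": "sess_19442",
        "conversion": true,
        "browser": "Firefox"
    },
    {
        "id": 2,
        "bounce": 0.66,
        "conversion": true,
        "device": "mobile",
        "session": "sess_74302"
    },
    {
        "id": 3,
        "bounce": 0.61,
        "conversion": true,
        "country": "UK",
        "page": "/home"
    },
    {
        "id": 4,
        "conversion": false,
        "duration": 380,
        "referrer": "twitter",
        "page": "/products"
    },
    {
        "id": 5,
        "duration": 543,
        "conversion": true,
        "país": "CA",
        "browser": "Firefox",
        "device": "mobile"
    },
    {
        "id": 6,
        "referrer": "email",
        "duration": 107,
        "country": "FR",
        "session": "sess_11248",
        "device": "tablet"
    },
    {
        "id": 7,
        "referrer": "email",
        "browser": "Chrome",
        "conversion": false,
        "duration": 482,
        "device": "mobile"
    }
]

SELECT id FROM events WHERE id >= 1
[1, 2, 3, 4, 5, 6, 7]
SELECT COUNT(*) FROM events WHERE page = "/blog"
1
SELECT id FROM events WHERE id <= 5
[1, 2, 3, 4, 5]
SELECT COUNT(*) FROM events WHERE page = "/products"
1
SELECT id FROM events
[1, 2, 3, 4, 5, 6, 7]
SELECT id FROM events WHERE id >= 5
[5, 6, 7]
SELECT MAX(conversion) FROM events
True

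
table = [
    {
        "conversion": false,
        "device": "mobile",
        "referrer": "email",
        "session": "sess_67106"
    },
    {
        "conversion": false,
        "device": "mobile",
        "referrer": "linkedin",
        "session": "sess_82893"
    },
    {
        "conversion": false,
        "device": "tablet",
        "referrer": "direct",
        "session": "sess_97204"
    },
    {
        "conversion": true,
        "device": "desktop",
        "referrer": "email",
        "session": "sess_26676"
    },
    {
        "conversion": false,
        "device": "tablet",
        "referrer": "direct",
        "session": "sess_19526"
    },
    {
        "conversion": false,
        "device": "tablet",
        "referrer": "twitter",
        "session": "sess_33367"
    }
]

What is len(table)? 6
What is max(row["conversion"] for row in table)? True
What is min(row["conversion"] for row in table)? False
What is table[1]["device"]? "mobile"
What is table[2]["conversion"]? False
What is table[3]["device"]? "desktop"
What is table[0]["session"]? "sess_67106"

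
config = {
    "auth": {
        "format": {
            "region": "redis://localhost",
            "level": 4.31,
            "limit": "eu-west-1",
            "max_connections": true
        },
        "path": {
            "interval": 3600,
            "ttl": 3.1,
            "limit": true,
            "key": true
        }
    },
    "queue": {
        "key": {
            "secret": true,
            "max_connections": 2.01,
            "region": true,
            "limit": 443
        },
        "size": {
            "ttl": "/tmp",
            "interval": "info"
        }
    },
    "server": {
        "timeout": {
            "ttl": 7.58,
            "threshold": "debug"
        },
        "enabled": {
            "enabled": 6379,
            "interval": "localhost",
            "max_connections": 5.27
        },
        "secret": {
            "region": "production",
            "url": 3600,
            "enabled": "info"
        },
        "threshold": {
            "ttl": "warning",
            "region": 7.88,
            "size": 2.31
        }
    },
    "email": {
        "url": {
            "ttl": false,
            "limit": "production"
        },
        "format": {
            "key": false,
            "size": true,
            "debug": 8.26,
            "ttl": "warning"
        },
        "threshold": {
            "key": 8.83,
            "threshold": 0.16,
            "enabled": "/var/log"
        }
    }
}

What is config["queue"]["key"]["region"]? True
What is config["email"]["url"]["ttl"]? False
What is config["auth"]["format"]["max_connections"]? True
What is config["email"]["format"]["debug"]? 8.26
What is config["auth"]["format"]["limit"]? "eu-west-1"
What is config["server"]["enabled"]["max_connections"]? 5.27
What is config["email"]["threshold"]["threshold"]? 0.16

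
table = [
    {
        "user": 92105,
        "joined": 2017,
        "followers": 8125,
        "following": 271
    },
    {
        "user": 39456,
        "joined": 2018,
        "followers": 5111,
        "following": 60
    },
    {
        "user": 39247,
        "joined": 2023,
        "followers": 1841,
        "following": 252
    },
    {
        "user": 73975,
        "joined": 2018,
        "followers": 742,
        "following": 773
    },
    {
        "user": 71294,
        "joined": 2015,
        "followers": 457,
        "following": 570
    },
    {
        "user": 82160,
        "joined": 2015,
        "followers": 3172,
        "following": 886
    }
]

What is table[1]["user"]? 39456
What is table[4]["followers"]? 457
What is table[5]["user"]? 82160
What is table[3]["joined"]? 2018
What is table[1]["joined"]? 2018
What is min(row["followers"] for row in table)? 457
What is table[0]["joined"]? 2017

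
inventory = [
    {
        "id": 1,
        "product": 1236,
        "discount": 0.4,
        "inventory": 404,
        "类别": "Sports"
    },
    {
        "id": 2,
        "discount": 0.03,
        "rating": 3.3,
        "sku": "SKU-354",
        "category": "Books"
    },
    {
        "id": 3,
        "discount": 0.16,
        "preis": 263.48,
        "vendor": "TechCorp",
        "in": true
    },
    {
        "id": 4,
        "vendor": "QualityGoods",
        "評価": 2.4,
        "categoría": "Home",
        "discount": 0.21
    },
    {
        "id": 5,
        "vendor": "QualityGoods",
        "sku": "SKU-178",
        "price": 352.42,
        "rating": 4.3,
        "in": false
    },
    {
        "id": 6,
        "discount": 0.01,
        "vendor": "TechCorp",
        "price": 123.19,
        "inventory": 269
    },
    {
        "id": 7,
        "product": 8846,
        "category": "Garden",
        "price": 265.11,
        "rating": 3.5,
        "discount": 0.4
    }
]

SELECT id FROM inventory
[1, 2, 3, 4, 5, 6, 7]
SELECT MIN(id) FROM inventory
1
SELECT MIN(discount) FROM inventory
0.01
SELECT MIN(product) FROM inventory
1236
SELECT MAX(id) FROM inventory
7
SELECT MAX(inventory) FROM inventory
404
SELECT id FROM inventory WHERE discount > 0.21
[1, 7]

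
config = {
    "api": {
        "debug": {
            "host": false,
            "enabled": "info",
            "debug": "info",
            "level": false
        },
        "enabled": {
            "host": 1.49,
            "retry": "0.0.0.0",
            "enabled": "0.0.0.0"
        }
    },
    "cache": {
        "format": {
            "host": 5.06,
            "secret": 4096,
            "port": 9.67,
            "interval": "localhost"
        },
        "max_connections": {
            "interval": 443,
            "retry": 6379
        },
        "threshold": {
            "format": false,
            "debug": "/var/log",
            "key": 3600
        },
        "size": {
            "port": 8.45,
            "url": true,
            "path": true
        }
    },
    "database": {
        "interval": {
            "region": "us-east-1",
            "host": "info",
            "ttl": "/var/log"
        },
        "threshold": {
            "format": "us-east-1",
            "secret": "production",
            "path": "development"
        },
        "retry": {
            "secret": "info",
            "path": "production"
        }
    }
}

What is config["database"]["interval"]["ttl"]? "/var/log"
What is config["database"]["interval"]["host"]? "info"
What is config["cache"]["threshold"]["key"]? 3600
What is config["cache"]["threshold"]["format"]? False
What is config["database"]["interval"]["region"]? "us-east-1"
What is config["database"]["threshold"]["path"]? "development"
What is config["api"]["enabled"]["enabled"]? "0.0.0.0"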